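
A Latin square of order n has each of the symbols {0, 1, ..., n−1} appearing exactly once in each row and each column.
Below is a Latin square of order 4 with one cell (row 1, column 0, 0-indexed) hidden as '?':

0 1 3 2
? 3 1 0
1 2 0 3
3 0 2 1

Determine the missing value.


Row 1 contains symbols [0, 1, 3] — missing [2].
Column 0 contains symbols [0, 1, 3] — missing [2].
The missing symbol must appear in both missing sets; intersection = [2].
Therefore the hidden value is 2.

Missing value = 2.


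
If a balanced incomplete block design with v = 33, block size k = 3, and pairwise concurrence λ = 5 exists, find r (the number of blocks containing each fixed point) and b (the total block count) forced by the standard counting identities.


Any 2-(v, k, λ) BIBD satisfies two necessary conditions:
  (i)  Each point sits in r blocks, and counting incidences through any fixed point gives r(k − 1) = λ(v − 1), so r = λ(v − 1)/(k − 1).
  (ii) Total incidences bk = vr, so b = vr/k.
Step 1: r = λ(v − 1)/(k − 1) = 5·(33 − 1)/(3 − 1) = 5·32/2 = 160/2 = 80.
Step 2: b = vr/k = 33·80/3 = 2640/3 = 880.
Check integrality: r = 80 ∈ Z ✓, b = 880 ∈ Z ✓.
(These identities are necessary conditions: they determine r and b for any design with these parameters, but do not by themselves prove that one exists.)

r = 80, b = 880.


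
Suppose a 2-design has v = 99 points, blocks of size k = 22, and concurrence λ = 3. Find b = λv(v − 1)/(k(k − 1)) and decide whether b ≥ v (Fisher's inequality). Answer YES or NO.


r = λ(v − 1)/(k − 1) = 3·98/21 = 14.
b = vr/k = 99·14/22 = 63.
Fisher's inequality: b ≥ v ⇔ 63 ≥ 99? NO.

NO


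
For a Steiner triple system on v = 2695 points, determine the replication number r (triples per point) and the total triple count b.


An STS(v) is a 2-(v, 3, 1) BIBD: block size k = 3, λ = 1.
Replication: r(k − 1) = λ(v − 1) ⇒ r·2 = 2695 − 1 = 2694 ⇒ r = 1347.
Block count: bk = vr ⇒ b·3 = 2695·1347 = 3630165 ⇒ b = 1210055.

r = 1347, b = 1210055.


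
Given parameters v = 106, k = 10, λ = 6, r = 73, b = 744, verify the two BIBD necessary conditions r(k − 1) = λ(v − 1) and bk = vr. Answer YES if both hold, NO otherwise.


Condition (i): r(k − 1) = 73·9 = 657; λ(v − 1) = 6·105 = 630. Match? NO.
Condition (ii): bk = 744·10 = 7440; vr = 106·73 = 7738. Match? NO.
Both conditions hold? NO.

NO


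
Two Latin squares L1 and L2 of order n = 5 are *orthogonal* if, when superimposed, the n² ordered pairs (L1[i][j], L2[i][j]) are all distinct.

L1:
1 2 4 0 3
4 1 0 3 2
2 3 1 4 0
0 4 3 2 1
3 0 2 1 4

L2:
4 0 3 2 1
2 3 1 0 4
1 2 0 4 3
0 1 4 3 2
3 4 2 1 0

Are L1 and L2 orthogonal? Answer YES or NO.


Form the n² = 25 superimposed pairs (L1[i][j], L2[i][j]), row by row (rows and columns indexed from 0):
row 0: (1,4) (2,0) (4,3) (0,2) (3,1)
row 1: (4,2) (1,3) (0,1) (3,0) (2,4)
row 2: (2,1) (3,2) (1,0) (4,4) (0,3)
row 3: (0,0) (4,1) (3,4) (2,3) (1,2)
row 4: (3,3) (0,4) (2,2) (1,1) (4,0)
Orthogonality requires all 25 pairs distinct.
Check by first coordinate: for each symbol s of L1, list the L2 entries in the n cells where L1 = s; they must all differ.
  L1 = 0: L2 entries (in reading order) 2, 1, 3, 0, 4 — all 5 distinct ✓
  L1 = 1: L2 entries (in reading order) 4, 3, 0, 2, 1 — all 5 distinct ✓
  L1 = 2: L2 entries (in reading order) 0, 4, 1, 3, 2 — all 5 distinct ✓
  L1 = 3: L2 entries (in reading order) 1, 0, 2, 4, 3 — all 5 distinct ✓
  L1 = 4: L2 entries (in reading order) 3, 2, 4, 1, 0 — all 5 distinct ✓
Every symbol of L1 meets every symbol of L2 exactly once, so all 25 pairs are distinct (25 of 25).
Conclusion: YES.

YES


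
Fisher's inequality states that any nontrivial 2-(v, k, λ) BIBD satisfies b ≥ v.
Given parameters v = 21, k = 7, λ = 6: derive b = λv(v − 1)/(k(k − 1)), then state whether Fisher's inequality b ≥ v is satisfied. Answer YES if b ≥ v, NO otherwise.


r = λ(v − 1)/(k − 1) = 6·20/6 = 20.
b = vr/k = 21·20/7 = 60.
Fisher's inequality: b ≥ v ⇔ 60 ≥ 21? YES.

YES


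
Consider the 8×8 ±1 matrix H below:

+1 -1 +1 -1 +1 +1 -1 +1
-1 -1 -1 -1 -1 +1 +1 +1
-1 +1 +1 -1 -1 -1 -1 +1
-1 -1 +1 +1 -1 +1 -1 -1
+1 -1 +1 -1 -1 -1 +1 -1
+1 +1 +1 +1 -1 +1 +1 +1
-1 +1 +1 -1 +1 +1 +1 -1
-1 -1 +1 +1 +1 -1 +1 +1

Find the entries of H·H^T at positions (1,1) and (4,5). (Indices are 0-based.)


Row 1 of H: [-1, -1, -1, -1, -1, 1, 1, 1].
Row 4 of H: [1, -1, 1, -1, -1, -1, 1, -1].
Row 5 of H: [1, 1, 1, 1, -1, 1, 1, 1].
(H·H^T)[1][1] = Σ_j H[1][j]·H[1][j] = (-1)² + (-1)² + (-1)² + (-1)² + (-1)² + (1)² + (1)² + (1)² = 1 + 1 + 1 + 1 + 1 + 1 + 1 + 1 = 8.
(H·H^T)[4][5] = Σ_j H[4][j]·H[5][j] = (1)·(1) + (-1)·(1) + (1)·(1) + (-1)·(1) + (-1)·(-1) + (-1)·(1) + (1)·(1) + (-1)·(1) = 1 + -1 + 1 + -1 + 1 + -1 + 1 + -1 = 0.
So rows 4 and 5 are orthogonal; the diagonal entry equals n = 8.

(1,1) entry = 8; (4,5) entry = 0.


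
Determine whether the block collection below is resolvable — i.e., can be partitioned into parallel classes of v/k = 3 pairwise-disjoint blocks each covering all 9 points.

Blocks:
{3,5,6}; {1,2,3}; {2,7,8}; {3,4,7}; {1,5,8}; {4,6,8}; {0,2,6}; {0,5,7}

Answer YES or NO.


v = 9, block size k = 3, number of blocks = 8.
For resolvability, blocks must partition into parallel classes of size v/k = 3.
Total blocks must therefore be a multiple of 3: 8 = 3·2 + 2 ⇒ not divisible ✗.
Resolvable? NO.

NO


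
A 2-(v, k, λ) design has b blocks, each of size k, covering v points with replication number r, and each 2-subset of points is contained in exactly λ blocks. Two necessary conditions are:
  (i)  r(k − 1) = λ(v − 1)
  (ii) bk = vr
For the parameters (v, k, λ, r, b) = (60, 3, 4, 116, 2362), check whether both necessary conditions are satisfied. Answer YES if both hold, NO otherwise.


Condition (i): r(k − 1) = 116·2 = 232; λ(v − 1) = 4·59 = 236. Match? NO.
Condition (ii): bk = 2362·3 = 7086; vr = 60·116 = 6960. Match? NO.
Both conditions hold? NO.

NO


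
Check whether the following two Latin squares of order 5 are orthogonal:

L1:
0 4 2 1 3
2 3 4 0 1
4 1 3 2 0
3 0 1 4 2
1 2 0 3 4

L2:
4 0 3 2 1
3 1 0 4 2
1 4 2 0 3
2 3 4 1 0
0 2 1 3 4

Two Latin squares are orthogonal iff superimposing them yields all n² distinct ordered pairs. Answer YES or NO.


Form the n² = 25 superimposed pairs (L1[i][j], L2[i][j]), row by row (rows and columns indexed from 0):
row 0: (0,4) (4,0) (2,3) (1,2) (3,1)
row 1: (2,3) (3,1) (4,0) (0,4) (1,2)
row 2: (4,1) (1,4) (3,2) (2,0) (0,3)
row 3: (3,2) (0,3) (1,4) (4,1) (2,0)
row 4: (1,0) (2,2) (0,1) (3,3) (4,4)
Orthogonality requires all 25 pairs distinct.
But the pair (2,3) repeats: cell (0,2) has L1 = 2, L2 = 3, and cell (1,0) has L1 = 2, L2 = 3.
A repeated pair means some other pair never occurs (only 15 distinct pairs out of 25), so the squares are not orthogonal.
Conclusion: NO.

NO


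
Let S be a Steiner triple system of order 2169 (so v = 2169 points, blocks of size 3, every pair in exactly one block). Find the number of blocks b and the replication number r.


An STS(v) is a 2-(v, 3, 1) BIBD: block size k = 3, λ = 1.
Replication: r(k − 1) = λ(v − 1) ⇒ r·2 = 2169 − 1 = 2168 ⇒ r = 1084.
Block count: b = v(v − 1)/6 = 2169·2168/6 = 4702392/6 = 783732.
(Check via bk = vr: 783732·3 = 2351196 = 2169·1084 = 2351196 ✓.)

r = 1084, b = 783732.


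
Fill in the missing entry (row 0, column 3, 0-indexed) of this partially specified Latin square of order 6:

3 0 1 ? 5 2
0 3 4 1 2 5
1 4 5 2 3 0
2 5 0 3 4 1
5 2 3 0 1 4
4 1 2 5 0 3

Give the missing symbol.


Row 0 contains symbols [0, 1, 2, 3, 5] — missing [4].
Column 3 contains symbols [0, 1, 2, 3, 5] — missing [4].
The missing symbol must appear in both missing sets; intersection = [4].
Therefore the hidden value is 4.

Missing value = 4.


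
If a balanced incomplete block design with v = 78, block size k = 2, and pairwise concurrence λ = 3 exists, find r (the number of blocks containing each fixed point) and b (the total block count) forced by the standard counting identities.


Any 2-(v, k, λ) BIBD satisfies two necessary conditions:
  (i)  Each point sits in r blocks, and counting incidences through any fixed point gives r(k − 1) = λ(v − 1), so r = λ(v − 1)/(k − 1).
  (ii) Total incidences bk = vr, so b = vr/k.
Step 1: r = λ(v − 1)/(k − 1) = 3·(78 − 1)/(2 − 1) = 3·77/1 = 231/1 = 231.
Step 2: b = vr/k = 78·231/2 = 18018/2 = 9009.
Check integrality: r = 231 ∈ Z ✓, b = 9009 ∈ Z ✓.
(These identities are necessary conditions: they determine r and b for any design with these parameters, but do not by themselves prove that one exists.)

r = 231, b = 9009.


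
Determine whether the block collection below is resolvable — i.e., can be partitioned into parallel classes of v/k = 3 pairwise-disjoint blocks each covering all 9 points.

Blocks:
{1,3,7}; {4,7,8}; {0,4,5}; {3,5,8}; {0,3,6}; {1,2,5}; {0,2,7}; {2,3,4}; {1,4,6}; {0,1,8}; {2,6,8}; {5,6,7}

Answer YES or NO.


v = 9, block size k = 3, number of blocks = 12.
For resolvability, blocks must partition into parallel classes of size v/k = 3.
Total blocks must therefore be a multiple of 3: 12 = 3·4 + 0 ⇒ divisible ✓.
Greedy packing gives 4 candidate class(es). Each should be a full parallel class (size 3, covers all 9 points).
  Class 1 (3 blocks): {1,3,7}; {0,4,5}; {2,6,8}. Points covered: [0, 1, 2, 3, 4, 5, 6, 7, 8].
  Class 2 (3 blocks): {4,7,8}; {0,3,6}; {1,2,5}. Points covered: [0, 1, 2, 3, 4, 5, 6, 7, 8].
  Class 3 (3 blocks): {3,5,8}; {0,2,7}; {1,4,6}. Points covered: [0, 1, 2, 3, 4, 5, 6, 7, 8].
  Class 4 (3 blocks): {2,3,4}; {0,1,8}; {5,6,7}. Points covered: [0, 1, 2, 3, 4, 5, 6, 7, 8].
All classes full (size 3)? YES. All classes cover every point? YES.
Resolvable? YES.

YES


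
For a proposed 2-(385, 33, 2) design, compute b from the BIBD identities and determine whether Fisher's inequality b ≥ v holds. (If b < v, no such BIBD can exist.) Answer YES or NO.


r = λ(v − 1)/(k − 1) = 2·384/32 = 24.
b = vr/k = 385·24/33 = 280.
Fisher's inequality: b ≥ v ⇔ 280 ≥ 385? NO.

NO


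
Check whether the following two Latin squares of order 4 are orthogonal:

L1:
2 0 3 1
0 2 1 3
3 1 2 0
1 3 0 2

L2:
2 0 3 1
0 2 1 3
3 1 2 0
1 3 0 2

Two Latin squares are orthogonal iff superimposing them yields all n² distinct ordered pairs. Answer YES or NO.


Form the n² = 16 superimposed pairs (L1[i][j], L2[i][j]), row by row (rows and columns indexed from 0):
row 0: (2,2) (0,0) (3,3) (1,1)
row 1: (0,0) (2,2) (1,1) (3,3)
row 2: (3,3) (1,1) (2,2) (0,0)
row 3: (1,1) (3,3) (0,0) (2,2)
Orthogonality requires all 16 pairs distinct.
But the pair (0,0) repeats: cell (0,1) has L1 = 0, L2 = 0, and cell (1,0) has L1 = 0, L2 = 0.
A repeated pair means some other pair never occurs (only 4 distinct pairs out of 16), so the squares are not orthogonal.
Conclusion: NO.

NO


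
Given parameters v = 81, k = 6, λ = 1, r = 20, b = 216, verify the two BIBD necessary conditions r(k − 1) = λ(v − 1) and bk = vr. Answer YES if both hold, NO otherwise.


Condition (i): r(k − 1) = 20·5 = 100; λ(v − 1) = 1·80 = 80. Match? NO.
Condition (ii): bk = 216·6 = 1296; vr = 81·20 = 1620. Match? NO.
Both conditions hold? NO.

NO


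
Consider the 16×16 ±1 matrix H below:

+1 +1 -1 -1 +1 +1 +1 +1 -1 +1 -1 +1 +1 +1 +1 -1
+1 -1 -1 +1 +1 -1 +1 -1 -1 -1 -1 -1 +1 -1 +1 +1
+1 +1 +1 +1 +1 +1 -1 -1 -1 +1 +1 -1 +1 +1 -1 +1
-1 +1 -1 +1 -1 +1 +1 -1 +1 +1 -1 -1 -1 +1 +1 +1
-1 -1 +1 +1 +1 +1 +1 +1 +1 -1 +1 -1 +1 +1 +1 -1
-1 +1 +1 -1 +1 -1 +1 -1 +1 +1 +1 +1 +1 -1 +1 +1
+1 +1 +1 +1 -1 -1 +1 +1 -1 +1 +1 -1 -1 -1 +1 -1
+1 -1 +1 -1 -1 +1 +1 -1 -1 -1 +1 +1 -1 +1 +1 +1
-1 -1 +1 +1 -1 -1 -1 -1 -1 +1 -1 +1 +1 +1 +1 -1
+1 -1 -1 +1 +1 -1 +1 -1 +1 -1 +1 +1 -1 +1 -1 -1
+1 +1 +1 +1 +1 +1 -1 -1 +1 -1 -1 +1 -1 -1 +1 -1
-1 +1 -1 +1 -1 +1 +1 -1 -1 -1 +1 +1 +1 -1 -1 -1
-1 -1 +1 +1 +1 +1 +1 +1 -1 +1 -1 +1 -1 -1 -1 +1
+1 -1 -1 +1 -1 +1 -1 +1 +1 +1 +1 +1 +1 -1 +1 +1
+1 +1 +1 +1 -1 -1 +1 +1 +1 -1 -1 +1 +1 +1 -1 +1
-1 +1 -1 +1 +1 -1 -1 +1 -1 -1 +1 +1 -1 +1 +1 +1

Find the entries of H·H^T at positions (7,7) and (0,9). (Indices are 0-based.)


Row 0 of H: [1, 1, -1, -1, 1, 1, 1, 1, -1, 1, -1, 1, 1, 1, 1, -1].
Row 7 of H: [1, -1, 1, -1, -1, 1, 1, -1, -1, -1, 1, 1, -1, 1, 1, 1].
Row 9 of H: [1, -1, -1, 1, 1, -1, 1, -1, 1, -1, 1, 1, -1, 1, -1, -1].
(H·H^T)[7][7] = Σ_j H[7][j]·H[7][j] = (1)² + (-1)² + (1)² + (-1)² + (-1)² + (1)² + (1)² + (-1)² + (-1)² + (-1)² + (1)² + (1)² + (-1)² + (1)² + (1)² + (1)² = 1 + 1 + 1 + 1 + 1 + 1 + 1 + 1 + 1 + 1 + 1 + 1 + 1 + 1 + 1 + 1 = 16.
(H·H^T)[0][9] = Σ_j H[0][j]·H[9][j] = (1)·(1) + (1)·(-1) + (-1)·(-1) + (-1)·(1) + (1)·(1) + (1)·(-1) + (1)·(1) + (1)·(-1) + (-1)·(1) + (1)·(-1) + (-1)·(1) + (1)·(1) + (1)·(-1) + (1)·(1) + (1)·(-1) + (-1)·(-1) = 1 + -1 + 1 + -1 + 1 + -1 + 1 + -1 + -1 + -1 + -1 + 1 + -1 + 1 + -1 + 1 = -2.
Rows 0 and 9 are not orthogonal (dot product = -2 ≠ 0), so H is not a Hadamard matrix.

(7,7) entry = 16; (0,9) entry = -2.


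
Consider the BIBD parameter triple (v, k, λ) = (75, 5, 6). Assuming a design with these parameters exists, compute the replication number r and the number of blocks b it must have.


Any 2-(v, k, λ) BIBD satisfies two necessary conditions:
  (i)  Each point sits in r blocks, and counting incidences through any fixed point gives r(k − 1) = λ(v − 1), so r = λ(v − 1)/(k − 1).
  (ii) Total incidences bk = vr, so b = vr/k.
Step 1: r = λ(v − 1)/(k − 1) = 6·(75 − 1)/(5 − 1) = 6·74/4 = 444/4 = 111.
Step 2: b = vr/k = 75·111/5 = 8325/5 = 1665.
Check integrality: r = 111 ∈ Z ✓, b = 1665 ∈ Z ✓.
(These identities are necessary conditions: they determine r and b for any design with these parameters, but do not by themselves prove that one exists.)

r = 111, b = 1665.


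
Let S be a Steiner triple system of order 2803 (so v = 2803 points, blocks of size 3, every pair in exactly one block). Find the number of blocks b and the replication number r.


An STS(v) is a 2-(v, 3, 1) BIBD: block size k = 3, λ = 1.
Replication: r(k − 1) = λ(v − 1) ⇒ r·2 = 2803 − 1 = 2802 ⇒ r = 1401.
Block count: bk = vr ⇒ b·3 = 2803·1401 = 3927003 ⇒ b = 1309001.
(Check via b = v(v − 1)/6 = 2803·2802/6 = 7854006/6 = 1309001.)

r = 1401, b = 1309001.


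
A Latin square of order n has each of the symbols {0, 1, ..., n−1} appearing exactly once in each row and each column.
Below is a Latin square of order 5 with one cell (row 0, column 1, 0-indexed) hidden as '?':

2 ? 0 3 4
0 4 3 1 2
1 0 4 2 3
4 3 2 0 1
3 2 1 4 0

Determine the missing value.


Row 0 contains symbols [0, 2, 3, 4] — missing [1].
Column 1 contains symbols [0, 2, 3, 4] — missing [1].
The missing symbol must appear in both missing sets; intersection = [1].
Therefore the hidden value is 1.

Missing value = 1.


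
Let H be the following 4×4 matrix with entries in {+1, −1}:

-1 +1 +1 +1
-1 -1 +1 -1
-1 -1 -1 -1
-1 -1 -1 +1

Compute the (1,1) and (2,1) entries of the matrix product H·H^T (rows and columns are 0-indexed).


Row 1 of H: [-1, -1, 1, -1].
Row 2 of H: [-1, -1, -1, -1].
(H·H^T)[1][1] = Σ_j H[1][j]·H[1][j] = (-1)² + (-1)² + (1)² + (-1)² = 1 + 1 + 1 + 1 = 4.
(H·H^T)[2][1] = Σ_j H[2][j]·H[1][j] = (-1)·(-1) + (-1)·(-1) + (-1)·(1) + (-1)·(-1) = 1 + 1 + -1 + 1 = 2.
Rows 2 and 1 are not orthogonal (dot product = 2 ≠ 0), so H is not a Hadamard matrix.

(1,1) entry = 4; (2,1) entry = 2.


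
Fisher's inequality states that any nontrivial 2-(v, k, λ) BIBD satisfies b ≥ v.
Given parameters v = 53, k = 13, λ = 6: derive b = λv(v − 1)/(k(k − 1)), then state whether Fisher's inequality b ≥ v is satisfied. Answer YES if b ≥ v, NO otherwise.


r = λ(v − 1)/(k − 1) = 6·52/12 = 26.
b = vr/k = 53·26/13 = 106.
Fisher's inequality: b ≥ v ⇔ 106 ≥ 53? YES.

YES


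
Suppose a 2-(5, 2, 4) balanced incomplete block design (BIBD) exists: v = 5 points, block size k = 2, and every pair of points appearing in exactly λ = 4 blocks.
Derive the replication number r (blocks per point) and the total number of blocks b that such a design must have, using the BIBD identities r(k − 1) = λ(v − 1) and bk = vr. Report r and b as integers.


Any 2-(v, k, λ) BIBD satisfies two necessary conditions:
  (i)  Each point sits in r blocks, and counting incidences through any fixed point gives r(k − 1) = λ(v − 1), so r = λ(v − 1)/(k − 1).
  (ii) Total incidences bk = vr, so b = vr/k.
Step 1: r = λ(v − 1)/(k − 1) = 4·(5 − 1)/(2 − 1) = 4·4/1 = 16/1 = 16.
Step 2: b = vr/k = 5·16/2 = 80/2 = 40.
Check integrality: r = 16 ∈ Z ✓, b = 40 ∈ Z ✓.
(These identities are necessary conditions: they determine r and b for any design with these parameters, but do not by themselves prove that one exists.)

r = 16, b = 40.


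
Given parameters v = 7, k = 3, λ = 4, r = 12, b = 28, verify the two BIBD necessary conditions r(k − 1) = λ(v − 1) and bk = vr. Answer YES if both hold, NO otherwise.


Condition (i): r(k − 1) = 12·2 = 24; λ(v − 1) = 4·6 = 24. Match? YES.
Condition (ii): bk = 28·3 = 84; vr = 7·12 = 84. Match? YES.
Both conditions hold? YES.

YES


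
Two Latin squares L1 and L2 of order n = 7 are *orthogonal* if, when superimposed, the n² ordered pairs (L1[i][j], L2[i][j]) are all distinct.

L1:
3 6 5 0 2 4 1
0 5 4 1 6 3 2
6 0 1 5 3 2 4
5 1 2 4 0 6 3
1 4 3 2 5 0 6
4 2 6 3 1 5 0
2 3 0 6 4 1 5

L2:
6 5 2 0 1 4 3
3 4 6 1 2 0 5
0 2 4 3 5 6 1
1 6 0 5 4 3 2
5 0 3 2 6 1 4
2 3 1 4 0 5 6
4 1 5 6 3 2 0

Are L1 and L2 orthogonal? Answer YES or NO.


Form the n² = 49 superimposed pairs (L1[i][j], L2[i][j]), row by row (rows and columns indexed from 0):
row 0: (3,6) (6,5) (5,2) (0,0) (2,1) (4,4) (1,3)
row 1: (0,3) (5,4) (4,6) (1,1) (6,2) (3,0) (2,5)
row 2: (6,0) (0,2) (1,4) (5,3) (3,5) (2,6) (4,1)
row 3: (5,1) (1,6) (2,0) (4,5) (0,4) (6,3) (3,2)
row 4: (1,5) (4,0) (3,3) (2,2) (5,6) (0,1) (6,4)
row 5: (4,2) (2,3) (6,1) (3,4) (1,0) (5,5) (0,6)
row 6: (2,4) (3,1) (0,5) (6,6) (4,3) (1,2) (5,0)
Orthogonality requires all 49 pairs distinct.
Check by first coordinate: for each symbol s of L1, list the L2 entries in the n cells where L1 = s; they must all differ.
  L1 = 0: L2 entries (in reading order) 0, 3, 2, 4, 1, 6, 5 — all 7 distinct ✓
  L1 = 1: L2 entries (in reading order) 3, 1, 4, 6, 5, 0, 2 — all 7 distinct ✓
  L1 = 2: L2 entries (in reading order) 1, 5, 6, 0, 2, 3, 4 — all 7 distinct ✓
  L1 = 3: L2 entries (in reading order) 6, 0, 5, 2, 3, 4, 1 — all 7 distinct ✓
  L1 = 4: L2 entries (in reading order) 4, 6, 1, 5, 0, 2, 3 — all 7 distinct ✓
  L1 = 5: L2 entries (in reading order) 2, 4, 3, 1, 6, 5, 0 — all 7 distinct ✓
  L1 = 6: L2 entries (in reading order) 5, 2, 0, 3, 4, 1, 6 — all 7 distinct ✓
Every symbol of L1 meets every symbol of L2 exactly once, so all 49 pairs are distinct (49 of 49).
Conclusion: YES.

YES


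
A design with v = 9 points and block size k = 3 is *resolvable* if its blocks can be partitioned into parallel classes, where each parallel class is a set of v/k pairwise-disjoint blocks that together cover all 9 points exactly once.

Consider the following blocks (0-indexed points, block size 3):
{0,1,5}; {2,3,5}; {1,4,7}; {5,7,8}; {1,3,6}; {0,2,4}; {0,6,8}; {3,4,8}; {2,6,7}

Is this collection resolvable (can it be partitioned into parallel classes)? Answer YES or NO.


v = 9, block size k = 3, number of blocks = 9.
For resolvability, blocks must partition into parallel classes of size v/k = 3.
Total blocks must therefore be a multiple of 3: 9 = 3·3 + 0 ⇒ divisible ✓.
Greedy packing gives 3 candidate class(es). Each should be a full parallel class (size 3, covers all 9 points).
  Class 1 (3 blocks): {0,1,5}; {3,4,8}; {2,6,7}. Points covered: [0, 1, 2, 3, 4, 5, 6, 7, 8].
  Class 2 (3 blocks): {2,3,5}; {1,4,7}; {0,6,8}. Points covered: [0, 1, 2, 3, 4, 5, 6, 7, 8].
  Class 3 (3 blocks): {5,7,8}; {1,3,6}; {0,2,4}. Points covered: [0, 1, 2, 3, 4, 5, 6, 7, 8].
All classes full (size 3)? YES. All classes cover every point? YES.
Resolvable? YES.

YES


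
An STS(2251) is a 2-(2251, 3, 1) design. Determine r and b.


An STS(v) is a 2-(v, 3, 1) BIBD: block size k = 3, λ = 1.
Replication: r(k − 1) = λ(v − 1) ⇒ r·2 = 2251 − 1 = 2250 ⇒ r = 1125.
Block count: b = v(v − 1)/6 = 2251·2250/6 = 5064750/6 = 844125.
(Check via bk = vr: 844125·3 = 2532375 = 2251·1125 = 2532375 ✓.)

r = 1125, b = 844125.


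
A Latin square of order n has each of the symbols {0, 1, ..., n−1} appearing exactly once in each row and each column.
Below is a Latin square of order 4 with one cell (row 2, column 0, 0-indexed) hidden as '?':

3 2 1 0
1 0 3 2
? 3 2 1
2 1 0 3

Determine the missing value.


Row 2 contains symbols [1, 2, 3] — missing [0].
Column 0 contains symbols [1, 2, 3] — missing [0].
The missing symbol must appear in both missing sets; intersection = [0].
Therefore the hidden value is 0.

Missing value = 0.


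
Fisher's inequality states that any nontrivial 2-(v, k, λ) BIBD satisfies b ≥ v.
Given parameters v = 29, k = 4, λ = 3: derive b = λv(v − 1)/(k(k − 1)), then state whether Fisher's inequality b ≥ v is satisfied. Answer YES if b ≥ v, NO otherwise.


r = λ(v − 1)/(k − 1) = 3·28/3 = 28.
b = vr/k = 29·28/4 = 203.
Fisher's inequality: b ≥ v ⇔ 203 ≥ 29? YES.

YES


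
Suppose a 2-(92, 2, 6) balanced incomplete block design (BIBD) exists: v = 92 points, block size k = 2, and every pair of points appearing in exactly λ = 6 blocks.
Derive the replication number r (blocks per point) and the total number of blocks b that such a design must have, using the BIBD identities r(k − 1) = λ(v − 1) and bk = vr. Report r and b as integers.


Any 2-(v, k, λ) BIBD satisfies two necessary conditions:
  (i)  Each point sits in r blocks, and counting incidences through any fixed point gives r(k − 1) = λ(v − 1), so r = λ(v − 1)/(k − 1).
  (ii) Total incidences bk = vr, so b = vr/k.
Step 1: r = λ(v − 1)/(k − 1) = 6·(92 − 1)/(2 − 1) = 6·91/1 = 546/1 = 546.
Step 2: b = vr/k = 92·546/2 = 50232/2 = 25116.
Check integrality: r = 546 ∈ Z ✓, b = 25116 ∈ Z ✓.
(These identities are necessary conditions: they determine r and b for any design with these parameters, but do not by themselves prove that one exists.)

r = 546, b = 25116.


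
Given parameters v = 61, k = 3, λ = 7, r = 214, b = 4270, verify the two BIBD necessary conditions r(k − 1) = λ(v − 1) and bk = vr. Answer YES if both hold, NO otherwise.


Condition (i): r(k − 1) = 214·2 = 428; λ(v − 1) = 7·60 = 420. Match? NO.
Condition (ii): bk = 4270·3 = 12810; vr = 61·214 = 13054. Match? NO.
Both conditions hold? NO.

NO


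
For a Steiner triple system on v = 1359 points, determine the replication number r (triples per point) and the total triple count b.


An STS(v) is a 2-(v, 3, 1) BIBD: block size k = 3, λ = 1.
Replication: r(k − 1) = λ(v − 1) ⇒ r·2 = 1359 − 1 = 1358 ⇒ r = 679.
Block count: b = v(v − 1)/6 = 1359·1358/6 = 1845522/6 = 307587.
(Check via bk = vr: 307587·3 = 922761 = 1359·679 = 922761 ✓.)

r = 679, b = 307587.


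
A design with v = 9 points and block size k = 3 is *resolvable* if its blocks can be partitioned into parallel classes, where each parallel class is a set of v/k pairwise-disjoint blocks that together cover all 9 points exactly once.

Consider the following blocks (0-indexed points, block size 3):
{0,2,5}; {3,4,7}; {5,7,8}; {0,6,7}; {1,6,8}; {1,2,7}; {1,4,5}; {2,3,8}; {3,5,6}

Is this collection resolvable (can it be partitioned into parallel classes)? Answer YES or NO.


v = 9, block size k = 3, number of blocks = 9.
For resolvability, blocks must partition into parallel classes of size v/k = 3.
Total blocks must therefore be a multiple of 3: 9 = 3·3 + 0 ⇒ divisible ✓.
Consider block {5,7,8}. It intersects every other block in the collection, so no parallel class of size 3 can contain it.
Since every block must belong to some parallel class in a resolution, the collection cannot be partitioned into parallel classes.
Resolvable? NO.

NO


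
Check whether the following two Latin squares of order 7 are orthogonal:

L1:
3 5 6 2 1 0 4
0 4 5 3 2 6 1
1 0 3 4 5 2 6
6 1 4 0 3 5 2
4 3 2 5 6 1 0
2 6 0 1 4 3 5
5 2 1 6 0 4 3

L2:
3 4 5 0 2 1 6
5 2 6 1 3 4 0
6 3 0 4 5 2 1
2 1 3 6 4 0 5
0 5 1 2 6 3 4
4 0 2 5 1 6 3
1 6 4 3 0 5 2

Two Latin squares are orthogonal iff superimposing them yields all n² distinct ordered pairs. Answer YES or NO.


Form the n² = 49 superimposed pairs (L1[i][j], L2[i][j]), row by row (rows and columns indexed from 0):
row 0: (3,3) (5,4) (6,5) (2,0) (1,2) (0,1) (4,6)
row 1: (0,5) (4,2) (5,6) (3,1) (2,3) (6,4) (1,0)
row 2: (1,6) (0,3) (3,0) (4,4) (5,5) (2,2) (6,1)
row 3: (6,2) (1,1) (4,3) (0,6) (3,4) (5,0) (2,5)
row 4: (4,0) (3,5) (2,1) (5,2) (6,6) (1,3) (0,4)
row 5: (2,4) (6,0) (0,2) (1,5) (4,1) (3,6) (5,3)
row 6: (5,1) (2,6) (1,4) (6,3) (0,0) (4,5) (3,2)
Orthogonality requires all 49 pairs distinct.
Check by first coordinate: for each symbol s of L1, list the L2 entries in the n cells where L1 = s; they must all differ.
  L1 = 0: L2 entries (in reading order) 1, 5, 3, 6, 4, 2, 0 — all 7 distinct ✓
  L1 = 1: L2 entries (in reading order) 2, 0, 6, 1, 3, 5, 4 — all 7 distinct ✓
  L1 = 2: L2 entries (in reading order) 0, 3, 2, 5, 1, 4, 6 — all 7 distinct ✓
  L1 = 3: L2 entries (in reading order) 3, 1, 0, 4, 5, 6, 2 — all 7 distinct ✓
  L1 = 4: L2 entries (in reading order) 6, 2, 4, 3, 0, 1, 5 — all 7 distinct ✓
  L1 = 5: L2 entries (in reading order) 4, 6, 5, 0, 2, 3, 1 — all 7 distinct ✓
  L1 = 6: L2 entries (in reading order) 5, 4, 1, 2, 6, 0, 3 — all 7 distinct ✓
Every symbol of L1 meets every symbol of L2 exactly once, so all 49 pairs are distinct (49 of 49).
Conclusion: YES.

YES


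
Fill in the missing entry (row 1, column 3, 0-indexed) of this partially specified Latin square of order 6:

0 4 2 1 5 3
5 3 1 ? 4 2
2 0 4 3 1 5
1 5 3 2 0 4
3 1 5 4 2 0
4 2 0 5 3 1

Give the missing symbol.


Row 1 contains symbols [1, 2, 3, 4, 5] — missing [0].
Column 3 contains symbols [1, 2, 3, 4, 5] — missing [0].
The missing symbol must appear in both missing sets; intersection = [0].
Therefore the hidden value is 0.

Missing value = 0.


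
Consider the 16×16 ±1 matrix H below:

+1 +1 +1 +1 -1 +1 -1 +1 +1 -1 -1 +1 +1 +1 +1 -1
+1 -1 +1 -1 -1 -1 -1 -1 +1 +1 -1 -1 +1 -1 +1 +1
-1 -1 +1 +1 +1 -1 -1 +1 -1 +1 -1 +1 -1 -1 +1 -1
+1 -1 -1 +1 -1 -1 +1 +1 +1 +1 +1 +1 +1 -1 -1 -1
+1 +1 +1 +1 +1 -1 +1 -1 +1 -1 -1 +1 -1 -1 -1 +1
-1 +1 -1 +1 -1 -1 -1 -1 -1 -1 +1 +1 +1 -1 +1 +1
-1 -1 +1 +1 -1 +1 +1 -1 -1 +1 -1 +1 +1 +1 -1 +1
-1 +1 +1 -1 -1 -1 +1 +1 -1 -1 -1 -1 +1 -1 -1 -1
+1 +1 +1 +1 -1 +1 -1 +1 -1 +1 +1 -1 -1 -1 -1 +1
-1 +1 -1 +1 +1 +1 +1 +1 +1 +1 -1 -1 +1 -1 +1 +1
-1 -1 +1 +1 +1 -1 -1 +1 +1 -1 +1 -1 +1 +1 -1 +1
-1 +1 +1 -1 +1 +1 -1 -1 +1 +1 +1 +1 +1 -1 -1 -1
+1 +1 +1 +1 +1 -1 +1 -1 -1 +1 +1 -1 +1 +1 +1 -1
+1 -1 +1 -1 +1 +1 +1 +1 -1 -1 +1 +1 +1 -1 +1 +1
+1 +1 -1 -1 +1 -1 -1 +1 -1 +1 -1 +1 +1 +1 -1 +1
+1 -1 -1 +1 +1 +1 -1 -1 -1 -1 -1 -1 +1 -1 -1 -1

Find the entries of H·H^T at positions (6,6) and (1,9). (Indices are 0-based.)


Row 1 of H: [1, -1, 1, -1, -1, -1, -1, -1, 1, 1, -1, -1, 1, -1, 1, 1].
Row 6 of H: [-1, -1, 1, 1, -1, 1, 1, -1, -1, 1, -1, 1, 1, 1, -1, 1].
Row 9 of H: [-1, 1, -1, 1, 1, 1, 1, 1, 1, 1, -1, -1, 1, -1, 1, 1].
(H·H^T)[6][6] = Σ_j H[6][j]·H[6][j] = (-1)² + (-1)² + (1)² + (1)² + (-1)² + (1)² + (1)² + (-1)² + (-1)² + (1)² + (-1)² + (1)² + (1)² + (1)² + (-1)² + (1)² = 1 + 1 + 1 + 1 + 1 + 1 + 1 + 1 + 1 + 1 + 1 + 1 + 1 + 1 + 1 + 1 = 16.
(H·H^T)[1][9] = Σ_j H[1][j]·H[9][j] = (1)·(-1) + (-1)·(1) + (1)·(-1) + (-1)·(1) + (-1)·(1) + (-1)·(1) + (-1)·(1) + (-1)·(1) + (1)·(1) + (1)·(1) + (-1)·(-1) + (-1)·(-1) + (1)·(1) + (-1)·(-1) + (1)·(1) + (1)·(1) = -1 + -1 + -1 + -1 + -1 + -1 + -1 + -1 + 1 + 1 + 1 + 1 + 1 + 1 + 1 + 1 = 0.
So rows 1 and 9 are orthogonal; the diagonal entry equals n = 16.

(6,6) entry = 16; (1,9) entry = 0.


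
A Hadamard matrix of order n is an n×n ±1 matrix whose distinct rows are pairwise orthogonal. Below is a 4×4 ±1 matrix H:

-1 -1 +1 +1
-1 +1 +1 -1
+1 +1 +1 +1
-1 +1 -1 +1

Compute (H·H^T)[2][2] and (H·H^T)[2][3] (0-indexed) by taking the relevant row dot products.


Row 2 of H: [1, 1, 1, 1].
Row 3 of H: [-1, 1, -1, 1].
(H·H^T)[2][2] = Σ_j H[2][j]·H[2][j] = (1)² + (1)² + (1)² + (1)² = 1 + 1 + 1 + 1 = 4.
(H·H^T)[2][3] = Σ_j H[2][j]·H[3][j] = (1)·(-1) + (1)·(1) + (1)·(-1) + (1)·(1) = -1 + 1 + -1 + 1 = 0.
So rows 2 and 3 are orthogonal; the diagonal entry equals n = 4.

(2,2) entry = 4; (2,3) entry = 0.


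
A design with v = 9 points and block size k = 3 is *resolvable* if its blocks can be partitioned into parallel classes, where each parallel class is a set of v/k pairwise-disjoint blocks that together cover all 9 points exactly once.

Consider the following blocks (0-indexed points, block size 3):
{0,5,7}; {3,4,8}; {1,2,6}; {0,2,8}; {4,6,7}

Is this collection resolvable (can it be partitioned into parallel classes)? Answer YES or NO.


v = 9, block size k = 3, number of blocks = 5.
For resolvability, blocks must partition into parallel classes of size v/k = 3.
Total blocks must therefore be a multiple of 3: 5 = 3·1 + 2 ⇒ not divisible ✗.
Resolvable? NO.

NO


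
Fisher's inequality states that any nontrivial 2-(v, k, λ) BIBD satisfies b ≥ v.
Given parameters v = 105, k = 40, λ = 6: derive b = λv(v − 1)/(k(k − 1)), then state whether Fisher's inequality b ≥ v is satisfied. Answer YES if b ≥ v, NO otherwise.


r = λ(v − 1)/(k − 1) = 6·104/39 = 16.
b = vr/k = 105·16/40 = 42.
Fisher's inequality: b ≥ v ⇔ 42 ≥ 105? NO.

NO


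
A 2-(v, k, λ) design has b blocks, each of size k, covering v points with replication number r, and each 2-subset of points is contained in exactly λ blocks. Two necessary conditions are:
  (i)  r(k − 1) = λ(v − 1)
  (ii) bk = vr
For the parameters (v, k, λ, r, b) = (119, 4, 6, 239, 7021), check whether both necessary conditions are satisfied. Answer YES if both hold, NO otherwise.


Condition (i): r(k − 1) = 239·3 = 717; λ(v − 1) = 6·118 = 708. Match? NO.
Condition (ii): bk = 7021·4 = 28084; vr = 119·239 = 28441. Match? NO.
Both conditions hold? NO.

NO


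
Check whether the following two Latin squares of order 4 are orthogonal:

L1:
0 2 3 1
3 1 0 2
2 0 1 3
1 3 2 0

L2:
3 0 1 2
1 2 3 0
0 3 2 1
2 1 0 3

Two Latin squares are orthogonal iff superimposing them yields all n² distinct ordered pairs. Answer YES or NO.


Form the n² = 16 superimposed pairs (L1[i][j], L2[i][j]), row by row (rows and columns indexed from 0):
row 0: (0,3) (2,0) (3,1) (1,2)
row 1: (3,1) (1,2) (0,3) (2,0)
row 2: (2,0) (0,3) (1,2) (3,1)
row 3: (1,2) (3,1) (2,0) (0,3)
Orthogonality requires all 16 pairs distinct.
But the pair (3,1) repeats: cell (0,2) has L1 = 3, L2 = 1, and cell (1,0) has L1 = 3, L2 = 1.
A repeated pair means some other pair never occurs (only 4 distinct pairs out of 16), so the squares are not orthogonal.
Conclusion: NO.

NO


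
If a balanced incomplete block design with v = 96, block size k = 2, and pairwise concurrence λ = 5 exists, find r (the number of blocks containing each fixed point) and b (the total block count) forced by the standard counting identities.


Any 2-(v, k, λ) BIBD satisfies two necessary conditions:
  (i)  Each point sits in r blocks, and counting incidences through any fixed point gives r(k − 1) = λ(v − 1), so r = λ(v − 1)/(k − 1).
  (ii) Total incidences bk = vr, so b = vr/k.
Step 1: r = λ(v − 1)/(k − 1) = 5·(96 − 1)/(2 − 1) = 5·95/1 = 475/1 = 475.
Step 2: b = vr/k = 96·475/2 = 45600/2 = 22800.
Check integrality: r = 475 ∈ Z ✓, b = 22800 ∈ Z ✓.
(These identities are necessary conditions: they determine r and b for any design with these parameters, but do not by themselves prove that one exists.)

r = 475, b = 22800.


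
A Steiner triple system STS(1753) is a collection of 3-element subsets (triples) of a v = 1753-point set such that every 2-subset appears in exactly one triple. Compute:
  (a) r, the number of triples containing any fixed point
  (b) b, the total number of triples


An STS(v) is a 2-(v, 3, 1) BIBD: block size k = 3, λ = 1.
Replication: r(k − 1) = λ(v − 1) ⇒ r·2 = 1753 − 1 = 1752 ⇒ r = 876.
Block count: b = v(v − 1)/6 = 1753·1752/6 = 3071256/6 = 511876.

r = 876, b = 511876.


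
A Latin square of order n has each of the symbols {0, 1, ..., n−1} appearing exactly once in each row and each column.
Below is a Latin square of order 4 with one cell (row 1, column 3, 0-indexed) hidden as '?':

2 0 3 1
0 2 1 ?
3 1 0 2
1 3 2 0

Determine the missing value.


Row 1 contains symbols [0, 1, 2] — missing [3].
Column 3 contains symbols [0, 1, 2] — missing [3].
The missing symbol must appear in both missing sets; intersection = [3].
Therefore the hidden value is 3.

Missing value = 3.


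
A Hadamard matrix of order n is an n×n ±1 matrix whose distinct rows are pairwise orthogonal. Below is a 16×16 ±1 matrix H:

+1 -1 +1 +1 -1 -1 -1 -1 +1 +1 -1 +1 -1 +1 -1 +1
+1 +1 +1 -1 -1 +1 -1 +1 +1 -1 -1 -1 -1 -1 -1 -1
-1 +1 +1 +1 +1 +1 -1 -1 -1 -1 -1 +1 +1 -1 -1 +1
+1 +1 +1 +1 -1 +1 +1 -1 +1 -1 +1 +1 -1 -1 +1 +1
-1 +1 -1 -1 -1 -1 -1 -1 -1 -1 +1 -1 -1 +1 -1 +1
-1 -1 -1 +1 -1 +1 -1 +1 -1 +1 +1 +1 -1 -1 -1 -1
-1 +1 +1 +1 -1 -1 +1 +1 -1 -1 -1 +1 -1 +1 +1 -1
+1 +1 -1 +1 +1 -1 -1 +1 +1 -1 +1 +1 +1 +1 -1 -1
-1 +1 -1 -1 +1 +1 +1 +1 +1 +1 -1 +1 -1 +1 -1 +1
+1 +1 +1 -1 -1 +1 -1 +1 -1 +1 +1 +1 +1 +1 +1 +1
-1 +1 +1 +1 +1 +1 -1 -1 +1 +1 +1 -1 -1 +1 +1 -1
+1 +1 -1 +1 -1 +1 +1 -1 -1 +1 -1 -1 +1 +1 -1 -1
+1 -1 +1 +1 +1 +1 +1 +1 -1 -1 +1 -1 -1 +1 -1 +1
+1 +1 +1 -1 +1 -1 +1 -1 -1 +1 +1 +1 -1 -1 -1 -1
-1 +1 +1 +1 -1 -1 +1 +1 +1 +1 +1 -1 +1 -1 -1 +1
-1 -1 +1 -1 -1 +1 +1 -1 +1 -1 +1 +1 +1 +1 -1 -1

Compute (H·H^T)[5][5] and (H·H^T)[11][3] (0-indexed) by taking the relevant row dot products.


Row 3 of H: [1, 1, 1, 1, -1, 1, 1, -1, 1, -1, 1, 1, -1, -1, 1, 1].
Row 5 of H: [-1, -1, -1, 1, -1, 1, -1, 1, -1, 1, 1, 1, -1, -1, -1, -1].
Row 11 of H: [1, 1, -1, 1, -1, 1, 1, -1, -1, 1, -1, -1, 1, 1, -1, -1].
(H·H^T)[5][5] = Σ_j H[5][j]·H[5][j] = (-1)² + (-1)² + (-1)² + (1)² + (-1)² + (1)² + (-1)² + (1)² + (-1)² + (1)² + (1)² + (1)² + (-1)² + (-1)² + (-1)² + (-1)² = 1 + 1 + 1 + 1 + 1 + 1 + 1 + 1 + 1 + 1 + 1 + 1 + 1 + 1 + 1 + 1 = 16.
(H·H^T)[11][3] = Σ_j H[11][j]·H[3][j] = (1)·(1) + (1)·(1) + (-1)·(1) + (1)·(1) + (-1)·(-1) + (1)·(1) + (1)·(1) + (-1)·(-1) + (-1)·(1) + (1)·(-1) + (-1)·(1) + (-1)·(1) + (1)·(-1) + (1)·(-1) + (-1)·(1) + (-1)·(1) = 1 + 1 + -1 + 1 + 1 + 1 + 1 + 1 + -1 + -1 + -1 + -1 + -1 + -1 + -1 + -1 = -2.
Rows 11 and 3 are not orthogonal (dot product = -2 ≠ 0), so H is not a Hadamard matrix.

(5,5) entry = 16; (11,3) entry = -2.


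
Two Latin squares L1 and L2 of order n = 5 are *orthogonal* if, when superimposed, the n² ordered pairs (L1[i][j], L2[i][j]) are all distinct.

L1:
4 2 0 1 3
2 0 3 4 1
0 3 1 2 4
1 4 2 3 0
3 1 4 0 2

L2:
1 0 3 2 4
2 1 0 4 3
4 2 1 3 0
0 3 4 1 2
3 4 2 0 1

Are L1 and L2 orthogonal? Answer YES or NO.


Form the n² = 25 superimposed pairs (L1[i][j], L2[i][j]), row by row (rows and columns indexed from 0):
row 0: (4,1) (2,0) (0,3) (1,2) (3,4)
row 1: (2,2) (0,1) (3,0) (4,4) (1,3)
row 2: (0,4) (3,2) (1,1) (2,3) (4,0)
row 3: (1,0) (4,3) (2,4) (3,1) (0,2)
row 4: (3,3) (1,4) (4,2) (0,0) (2,1)
Orthogonality requires all 25 pairs distinct.
Check by first coordinate: for each symbol s of L1, list the L2 entries in the n cells where L1 = s; they must all differ.
  L1 = 0: L2 entries (in reading order) 3, 1, 4, 2, 0 — all 5 distinct ✓
  L1 = 1: L2 entries (in reading order) 2, 3, 1, 0, 4 — all 5 distinct ✓
  L1 = 2: L2 entries (in reading order) 0, 2, 3, 4, 1 — all 5 distinct ✓
  L1 = 3: L2 entries (in reading order) 4, 0, 2, 1, 3 — all 5 distinct ✓
  L1 = 4: L2 entries (in reading order) 1, 4, 0, 3, 2 — all 5 distinct ✓
Every symbol of L1 meets every symbol of L2 exactly once, so all 25 pairs are distinct (25 of 25).
Conclusion: YES.

YES


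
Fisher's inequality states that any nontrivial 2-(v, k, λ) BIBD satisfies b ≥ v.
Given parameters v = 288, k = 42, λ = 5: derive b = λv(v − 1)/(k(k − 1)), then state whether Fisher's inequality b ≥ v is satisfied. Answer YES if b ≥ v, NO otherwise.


b = λv(v − 1)/(k(k − 1)) = 5·288·287/(42·41) = 413280/1722 = 240.
Compare with v = 288: b < v, so Fisher's inequality fails.

NO


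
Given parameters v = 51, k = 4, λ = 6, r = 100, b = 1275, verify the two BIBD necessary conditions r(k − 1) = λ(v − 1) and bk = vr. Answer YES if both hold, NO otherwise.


Condition (i): r(k − 1) = 100·3 = 300; λ(v − 1) = 6·50 = 300. Match? YES.
Condition (ii): bk = 1275·4 = 5100; vr = 51·100 = 5100. Match? YES.
Both conditions hold? YES.

YES


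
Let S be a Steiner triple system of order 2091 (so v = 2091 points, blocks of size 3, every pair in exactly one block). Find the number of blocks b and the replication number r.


An STS(v) is a 2-(v, 3, 1) BIBD: block size k = 3, λ = 1.
Replication: r(k − 1) = λ(v − 1) ⇒ r·2 = 2091 − 1 = 2090 ⇒ r = 1045.
Block count: bk = vr ⇒ b·3 = 2091·1045 = 2185095 ⇒ b = 728365.

r = 1045, b = 728365.


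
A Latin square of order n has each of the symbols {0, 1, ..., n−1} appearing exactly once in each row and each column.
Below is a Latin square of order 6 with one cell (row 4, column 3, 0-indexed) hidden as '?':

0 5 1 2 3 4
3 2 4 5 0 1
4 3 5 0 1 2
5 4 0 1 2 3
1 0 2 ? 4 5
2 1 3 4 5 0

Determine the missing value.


Row 4 contains symbols [0, 1, 2, 4, 5] — missing [3].
Column 3 contains symbols [0, 1, 2, 4, 5] — missing [3].
The missing symbol must appear in both missing sets; intersection = [3].
Therefore the hidden value is 3.

Missing value = 3.


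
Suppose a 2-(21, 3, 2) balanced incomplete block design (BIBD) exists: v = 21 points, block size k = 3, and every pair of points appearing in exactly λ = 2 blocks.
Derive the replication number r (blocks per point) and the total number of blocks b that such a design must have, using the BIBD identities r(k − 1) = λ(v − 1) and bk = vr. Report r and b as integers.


Any 2-(v, k, λ) BIBD satisfies two necessary conditions:
  (i)  Each point sits in r blocks, and counting incidences through any fixed point gives r(k − 1) = λ(v − 1), so r = λ(v − 1)/(k − 1).
  (ii) Total incidences bk = vr, so b = vr/k.
Step 1: r = λ(v − 1)/(k − 1) = 2·(21 − 1)/(3 − 1) = 2·20/2 = 40/2 = 20.
Step 2: b = vr/k = 21·20/3 = 420/3 = 140.
Check integrality: r = 20 ∈ Z ✓, b = 140 ∈ Z ✓.
(These identities are necessary conditions: they determine r and b for any design with these parameters, but do not by themselves prove that one exists.)

r = 20, b = 140.


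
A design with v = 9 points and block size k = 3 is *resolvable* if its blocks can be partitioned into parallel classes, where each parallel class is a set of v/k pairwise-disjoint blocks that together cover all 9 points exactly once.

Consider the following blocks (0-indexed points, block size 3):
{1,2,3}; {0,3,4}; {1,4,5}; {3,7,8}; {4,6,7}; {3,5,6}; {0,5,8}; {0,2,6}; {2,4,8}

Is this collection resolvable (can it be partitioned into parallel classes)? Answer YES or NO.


v = 9, block size k = 3, number of blocks = 9.
For resolvability, blocks must partition into parallel classes of size v/k = 3.
Total blocks must therefore be a multiple of 3: 9 = 3·3 + 0 ⇒ divisible ✓.
Consider block {0,3,4}. It intersects every other block in the collection, so no parallel class of size 3 can contain it.
Since every block must belong to some parallel class in a resolution, the collection cannot be partitioned into parallel classes.
Resolvable? NO.

NO


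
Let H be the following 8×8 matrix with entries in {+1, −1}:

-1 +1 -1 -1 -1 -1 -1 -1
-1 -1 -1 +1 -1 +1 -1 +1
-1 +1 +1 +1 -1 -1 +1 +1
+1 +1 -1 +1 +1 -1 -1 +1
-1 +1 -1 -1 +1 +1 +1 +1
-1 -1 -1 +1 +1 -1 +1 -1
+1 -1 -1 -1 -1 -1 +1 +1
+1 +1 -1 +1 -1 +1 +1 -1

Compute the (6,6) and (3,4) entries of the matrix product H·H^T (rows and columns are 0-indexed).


Row 3 of H: [1, 1, -1, 1, 1, -1, -1, 1].
Row 4 of H: [-1, 1, -1, -1, 1, 1, 1, 1].
Row 6 of H: [1, -1, -1, -1, -1, -1, 1, 1].
(H·H^T)[6][6] = Σ_j H[6][j]·H[6][j] = (1)² + (-1)² + (-1)² + (-1)² + (-1)² + (-1)² + (1)² + (1)² = 1 + 1 + 1 + 1 + 1 + 1 + 1 + 1 = 8.
(H·H^T)[3][4] = Σ_j H[3][j]·H[4][j] = (1)·(-1) + (1)·(1) + (-1)·(-1) + (1)·(-1) + (1)·(1) + (-1)·(1) + (-1)·(1) + (1)·(1) = -1 + 1 + 1 + -1 + 1 + -1 + -1 + 1 = 0.
So rows 3 and 4 are orthogonal; the diagonal entry equals n = 8.

(6,6) entry = 8; (3,4) entry = 0.
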